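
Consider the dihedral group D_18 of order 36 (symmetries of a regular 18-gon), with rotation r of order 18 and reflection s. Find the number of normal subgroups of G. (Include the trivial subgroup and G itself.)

9

G has 45 subgroups. Checking conjugation-invariance by order — order 1: 1/1 normal; order 2: 1/19 normal; order 3: 1/1 normal; order 4: 0/9 normal; order 6: 1/7 normal; order 9: 1/1 normal; order 12: 0/3 normal; order 18: 3/3 normal; order 36: 1/1 normal.
Total normal subgroups: 9.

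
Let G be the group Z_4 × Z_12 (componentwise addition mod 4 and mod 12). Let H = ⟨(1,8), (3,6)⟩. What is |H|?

24

|⟨(1,8)⟩| = 12 and |⟨(3,6)⟩| = 4, so |H| is a multiple of lcm(12, 4) = 12 and divides |G| = 48.
Closing under the operation: H = {(0,0), (0,2), (0,4), (0,6), (0,8), (0,10), (1,0), (1,2), (1,4), (1,6), (1,8), (1,10), (2,0), (2,2), (2,4), (2,6), (2,8), (2,10), (3,0), (3,2), (3,4), (3,6), (3,8), (3,10)}, so |H| = 24.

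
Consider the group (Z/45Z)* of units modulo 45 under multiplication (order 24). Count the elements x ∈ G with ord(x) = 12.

8

The elements of order 12 are: 2, 7, 13, 22, 23, 32, 38, 43.
That's 8.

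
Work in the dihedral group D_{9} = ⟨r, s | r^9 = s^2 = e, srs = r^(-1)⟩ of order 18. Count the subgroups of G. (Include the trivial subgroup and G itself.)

|G| = 18, so by Lagrange every subgroup order divides 18. Divisors: 1, 2, 3, 6, 9, 18.
Subgroups by order — order 1: 1; order 2: 9; order 3: 1; order 6: 3; order 9: 1; order 18: 1.
Total: 1 + 9 + 1 + 3 + 1 + 1 = 16.

16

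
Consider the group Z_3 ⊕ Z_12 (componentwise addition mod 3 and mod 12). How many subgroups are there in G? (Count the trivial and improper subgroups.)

|G| = 36, so by Lagrange every subgroup order divides 36. Divisors: 1, 2, 3, 4, 6, 9, 12, 18, 36.
Subgroups by order — order 1: 1; order 2: 1; order 3: 4; order 4: 1; order 6: 4; order 9: 1; order 12: 4; order 18: 1; order 36: 1.
Total: 1 + 1 + 4 + 1 + 4 + 1 + 4 + 1 + 1 = 18.

18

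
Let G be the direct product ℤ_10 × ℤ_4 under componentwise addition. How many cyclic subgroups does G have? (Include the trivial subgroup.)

A cyclic subgroup of order d is generated by each of its φ(d) elements of order d, so the cyclic subgroups of order d number (#elements of order d)/φ(d).
Cyclic subgroups by order — order 1: 1; order 2: 3; order 4: 2; order 5: 1; order 10: 3; order 20: 2.
Total: 12.

12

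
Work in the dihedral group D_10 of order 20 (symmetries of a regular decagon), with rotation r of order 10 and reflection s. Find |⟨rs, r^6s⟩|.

|⟨rs⟩| = 2 and |⟨r^6s⟩| = 2, so |H| is a multiple of lcm(2, 2) = 2 and divides |G| = 20.
Closing under the operation: H = {e, r^5, rs, r^6s}, so |H| = 4.

4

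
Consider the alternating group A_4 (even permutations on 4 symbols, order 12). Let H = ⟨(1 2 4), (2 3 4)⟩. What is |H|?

12

|⟨(1 2 4)⟩| = 3 and |⟨(2 3 4)⟩| = 3, so |H| is a multiple of lcm(3, 3) = 3 and divides |G| = 12.
Closing {(1 2 4), (2 3 4)} under the group operation gives all of G, so |H| = 12.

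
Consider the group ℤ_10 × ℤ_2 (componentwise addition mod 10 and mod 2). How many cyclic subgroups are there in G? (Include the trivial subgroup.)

8

Group the elements of G by the cyclic subgroup they generate; each cyclic subgroup of order d accounts for φ(d) elements.
Cyclic subgroups by order — order 1: 1; order 2: 3; order 5: 1; order 10: 3.
Total: 8.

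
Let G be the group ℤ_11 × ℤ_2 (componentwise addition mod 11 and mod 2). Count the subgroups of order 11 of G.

|G| = 22 and 11 | 22, so subgroups of order 11 are possible by Lagrange.
The subgroups of order 11 are: {(0,0), (1,0), (2,0), (3,0), (4,0), (5,0), (6,0), (7,0), (8,0), (9,0), (10,0)}.
So G has 1 subgroup of order 11.

1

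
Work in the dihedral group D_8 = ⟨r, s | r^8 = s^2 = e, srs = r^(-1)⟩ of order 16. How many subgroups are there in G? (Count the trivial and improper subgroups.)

19

|G| = 16, so by Lagrange every subgroup order divides 16. Divisors: 1, 2, 4, 8, 16.
Subgroups by order — order 1: 1; order 2: 9; order 4: 5; order 8: 3; order 16: 1.
Total: 1 + 9 + 5 + 3 + 1 = 19.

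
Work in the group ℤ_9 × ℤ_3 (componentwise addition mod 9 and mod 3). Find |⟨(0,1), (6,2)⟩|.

|⟨(0,1)⟩| = 3 and |⟨(6,2)⟩| = 3, so |H| is a multiple of lcm(3, 3) = 3 and divides |G| = 27.
Closing under the operation: H = {(0,0), (0,1), (0,2), (3,0), (3,1), (3,2), (6,0), (6,1), (6,2)}, so |H| = 9.

9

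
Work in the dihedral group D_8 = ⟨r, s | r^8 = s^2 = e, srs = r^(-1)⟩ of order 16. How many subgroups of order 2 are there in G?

|G| = 16 and 2 | 16, so subgroups of order 2 are possible by Lagrange.
The subgroups of order 2 are: {e, r^2s}; {e, r^3s}; {e, r^4}; {e, r^4s}; … (9 in all).
So G has 9 subgroups of order 2.

9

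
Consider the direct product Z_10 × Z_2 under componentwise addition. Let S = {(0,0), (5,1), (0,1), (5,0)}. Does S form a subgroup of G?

Yes

|S| = 4 divides |G| = 20, consistent with Lagrange.
S contains the identity, every element's inverse is in S, and S is closed under +: it is a subgroup.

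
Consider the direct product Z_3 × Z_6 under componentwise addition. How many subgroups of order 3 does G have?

4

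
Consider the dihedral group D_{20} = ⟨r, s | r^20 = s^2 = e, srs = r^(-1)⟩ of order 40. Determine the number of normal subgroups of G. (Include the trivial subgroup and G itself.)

9

G has 48 subgroups. Checking conjugation-invariance by order — order 1: 1/1 normal; order 2: 1/21 normal; order 4: 1/11 normal; order 5: 1/1 normal; order 8: 0/5 normal; order 10: 1/5 normal; order 20: 3/3 normal; order 40: 1/1 normal.
Total normal subgroups: 9.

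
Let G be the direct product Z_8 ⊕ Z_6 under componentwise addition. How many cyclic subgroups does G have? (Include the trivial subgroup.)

16

Each element a generates a cyclic subgroup ⟨a⟩; distinct elements may generate the same one (a cyclic group of order d has φ(d) generators).
Cyclic subgroups by order — order 1: 1; order 2: 3; order 3: 1; order 4: 2; order 6: 3; order 8: 2; order 12: 2; order 24: 2.
Total: 16.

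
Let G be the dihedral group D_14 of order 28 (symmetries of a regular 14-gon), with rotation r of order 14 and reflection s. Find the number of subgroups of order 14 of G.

3

|G| = 28 and 14 | 28, so subgroups of order 14 are possible by Lagrange.
The subgroups of order 14 are: {e, r, r^2, r^3, r^4, r^5, r^6, r^7, r^8, r^9, r^10, r^11, r^12, r^13}; {e, r^2, r^4, r^6, r^8, r^10, r^12, s, r^2s, r^4s, r^6s, r^8s, r^10s, r^12s}; {e, r^2, r^4, r^6, r^8, r^10, r^12, rs, r^3s, r^5s, r^7s, r^9s, r^11s, r^13s}.
So G has 3 subgroups of order 14.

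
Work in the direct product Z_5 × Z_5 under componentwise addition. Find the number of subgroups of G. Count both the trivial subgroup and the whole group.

8

|G| = 25, so by Lagrange every subgroup order divides 25. Divisors: 1, 5, 25.
Subgroups by order — order 1: 1; order 5: 6; order 25: 1.
Total: 1 + 6 + 1 = 8.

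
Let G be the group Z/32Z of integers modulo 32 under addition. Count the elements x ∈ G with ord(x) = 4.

2

In a cyclic group of order 32, the number of elements of order d (for d | 32) is φ(d).
φ(4) = 2.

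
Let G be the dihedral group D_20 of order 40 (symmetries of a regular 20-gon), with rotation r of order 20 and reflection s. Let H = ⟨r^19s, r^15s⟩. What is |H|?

|⟨r^19s⟩| = 2 and |⟨r^15s⟩| = 2, so |H| is a multiple of lcm(2, 2) = 2 and divides |G| = 40.
Closing under the operation: H = {e, r^4, r^8, r^12, r^16, r^3s, r^7s, r^11s, r^15s, r^19s}, so |H| = 10.

10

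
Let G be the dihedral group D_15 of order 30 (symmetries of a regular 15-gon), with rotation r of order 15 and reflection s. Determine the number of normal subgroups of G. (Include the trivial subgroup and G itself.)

5

G has 28 subgroups. Checking conjugation-invariance by order — order 1: 1/1 normal; order 2: 0/15 normal; order 3: 1/1 normal; order 5: 1/1 normal; order 6: 0/5 normal; order 10: 0/3 normal; order 15: 1/1 normal; order 30: 1/1 normal.
Total normal subgroups: 5.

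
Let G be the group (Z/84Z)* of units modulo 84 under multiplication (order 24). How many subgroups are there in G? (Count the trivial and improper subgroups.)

|G| = 24, so by Lagrange every subgroup order divides 24. Divisors: 1, 2, 3, 4, 6, 8, 12, 24.
Subgroups by order — order 1: 1; order 2: 7; order 3: 1; order 4: 7; order 6: 7; order 8: 1; order 12: 7; order 24: 1.
Total: 1 + 7 + 1 + 7 + 7 + 1 + 7 + 1 = 32.

32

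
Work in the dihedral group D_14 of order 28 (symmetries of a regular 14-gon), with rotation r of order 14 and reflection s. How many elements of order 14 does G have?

The elements of order 14 are: r, r^3, r^5, r^9, r^11, r^13.
That's 6.

6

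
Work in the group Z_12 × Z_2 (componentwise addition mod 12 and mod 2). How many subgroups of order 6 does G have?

3

|G| = 24 and 6 | 24, so subgroups of order 6 are possible by Lagrange.
The subgroups of order 6 are: {(0,0), (0,1), (4,0), (4,1), (8,0), (8,1)}; {(0,0), (2,0), (4,0), (6,0), (8,0), (10,0)}; {(0,0), (2,1), (4,0), (6,1), (8,0), (10,1)}.
So G has 3 subgroups of order 6.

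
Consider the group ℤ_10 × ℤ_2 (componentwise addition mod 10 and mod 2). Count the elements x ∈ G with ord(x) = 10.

12

An element (a,b) has order lcm(ord(a), ord(b)); count pairs with lcm equal to 10.
Enumerating gives 12 such elements.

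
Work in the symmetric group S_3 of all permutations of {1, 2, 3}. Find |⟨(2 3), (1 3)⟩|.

6

|⟨(2 3)⟩| = 2 and |⟨(1 3)⟩| = 2, so |H| is a multiple of lcm(2, 2) = 2 and divides |G| = 6.
Closing {(2 3), (1 3)} under the group operation gives all of G, so |H| = 6.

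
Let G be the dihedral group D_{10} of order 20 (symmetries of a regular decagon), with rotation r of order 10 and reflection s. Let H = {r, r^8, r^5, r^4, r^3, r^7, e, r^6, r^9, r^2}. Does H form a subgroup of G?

|H| = 10 divides |G| = 20, consistent with Lagrange.
H contains the identity, every element's inverse is in H, and H is closed under ·: it is a subgroup.
In fact H = ⟨r^9⟩.

Yes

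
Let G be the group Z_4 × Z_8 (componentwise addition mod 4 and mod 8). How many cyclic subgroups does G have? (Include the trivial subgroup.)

14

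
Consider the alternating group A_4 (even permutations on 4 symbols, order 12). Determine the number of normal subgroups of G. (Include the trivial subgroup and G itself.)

G has 10 subgroups. Checking conjugation-invariance by order — order 1: 1/1 normal; order 2: 0/3 normal; order 3: 0/4 normal; order 4: 1/1 normal; order 12: 1/1 normal.
Total normal subgroups: 3.

3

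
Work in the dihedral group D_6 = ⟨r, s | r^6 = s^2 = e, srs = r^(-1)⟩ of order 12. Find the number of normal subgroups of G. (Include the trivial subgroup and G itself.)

7

G has 16 subgroups. Checking conjugation-invariance by order — order 1: 1/1 normal; order 2: 1/7 normal; order 3: 1/1 normal; order 4: 0/3 normal; order 6: 3/3 normal; order 12: 1/1 normal.
Total normal subgroups: 7.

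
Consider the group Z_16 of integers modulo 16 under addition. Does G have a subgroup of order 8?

Yes

8 | 16. A subgroup of order 8 is {0, 2, 4, 6, 8, 10, 12, 14}.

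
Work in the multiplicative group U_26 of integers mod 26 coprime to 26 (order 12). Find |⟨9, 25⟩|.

|⟨9⟩| = 3 and |⟨25⟩| = 2, so |H| is a multiple of lcm(3, 2) = 6 and divides |G| = 12.
Closing under the operation: H = {1, 3, 9, 17, 23, 25}, so |H| = 6.

6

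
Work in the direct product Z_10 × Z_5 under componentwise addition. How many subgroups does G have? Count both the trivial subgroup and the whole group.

16

|G| = 50, so by Lagrange every subgroup order divides 50. Divisors: 1, 2, 5, 10, 25, 50.
Subgroups by order — order 1: 1; order 2: 1; order 5: 6; order 10: 6; order 25: 1; order 50: 1.
Total: 1 + 1 + 6 + 6 + 1 + 1 = 16.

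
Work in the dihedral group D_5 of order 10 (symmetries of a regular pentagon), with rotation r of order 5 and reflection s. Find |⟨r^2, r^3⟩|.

5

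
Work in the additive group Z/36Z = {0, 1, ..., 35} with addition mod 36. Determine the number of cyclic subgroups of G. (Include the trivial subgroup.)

9

Group the elements of G by the cyclic subgroup they generate; each cyclic subgroup of order d accounts for φ(d) elements.
Cyclic subgroups by order — order 1: 1; order 2: 1; order 3: 1; order 4: 1; order 6: 1; order 9: 1; order 12: 1; order 18: 1; order 36: 1.
Total: 9.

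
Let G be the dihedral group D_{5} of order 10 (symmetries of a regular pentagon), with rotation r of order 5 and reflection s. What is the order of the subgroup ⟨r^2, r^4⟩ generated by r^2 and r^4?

|⟨r^2⟩| = 5 and |⟨r^4⟩| = 5, so |H| is a multiple of lcm(5, 5) = 5 and divides |G| = 10.
Closing under the operation: H = {e, r, r^2, r^3, r^4}, so |H| = 5.

5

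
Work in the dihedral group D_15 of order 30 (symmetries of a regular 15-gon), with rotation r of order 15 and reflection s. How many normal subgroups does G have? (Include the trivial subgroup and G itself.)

5

G has 28 subgroups. Checking conjugation-invariance by order — order 1: 1/1 normal; order 2: 0/15 normal; order 3: 1/1 normal; order 5: 1/1 normal; order 6: 0/5 normal; order 10: 0/3 normal; order 15: 1/1 normal; order 30: 1/1 normal.
Total normal subgroups: 5.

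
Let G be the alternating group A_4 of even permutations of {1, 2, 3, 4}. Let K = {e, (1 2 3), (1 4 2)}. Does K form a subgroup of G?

No

(1 2 3) ∈ K but its inverse (1 3 2) ∉ K, so K is not a subgroup.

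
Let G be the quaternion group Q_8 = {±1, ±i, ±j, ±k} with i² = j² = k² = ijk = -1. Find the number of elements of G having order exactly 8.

0

No element of G has order 8 (even though 8 | 8).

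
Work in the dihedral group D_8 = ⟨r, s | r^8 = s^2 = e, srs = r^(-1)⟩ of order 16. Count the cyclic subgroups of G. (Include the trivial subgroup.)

Each element a generates a cyclic subgroup ⟨a⟩; distinct elements may generate the same one (a cyclic group of order d has φ(d) generators).
Cyclic subgroups by order — order 1: 1; order 2: 9; order 4: 1; order 8: 1.
Total: 12.

12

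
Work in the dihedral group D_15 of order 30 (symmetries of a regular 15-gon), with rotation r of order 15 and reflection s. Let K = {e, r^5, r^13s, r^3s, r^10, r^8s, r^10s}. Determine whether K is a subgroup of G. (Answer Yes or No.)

|K| = 7 does not divide |G| = 30, so by Lagrange K is not a subgroup.

No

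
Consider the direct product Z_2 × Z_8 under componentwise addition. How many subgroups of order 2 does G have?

|G| = 16 and 2 | 16, so subgroups of order 2 are possible by Lagrange.
The subgroups of order 2 are: {(0,0), (0,4)}; {(0,0), (1,0)}; {(0,0), (1,4)}.
So G has 3 subgroups of order 2.

3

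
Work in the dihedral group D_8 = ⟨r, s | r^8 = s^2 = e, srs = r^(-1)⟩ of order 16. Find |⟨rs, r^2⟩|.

8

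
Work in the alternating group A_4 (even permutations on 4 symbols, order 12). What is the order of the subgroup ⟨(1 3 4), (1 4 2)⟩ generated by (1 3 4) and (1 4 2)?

12

|⟨(1 3 4)⟩| = 3 and |⟨(1 4 2)⟩| = 3, so |H| is a multiple of lcm(3, 3) = 3 and divides |G| = 12.
Closing {(1 3 4), (1 4 2)} under the group operation gives all of G, so |H| = 12.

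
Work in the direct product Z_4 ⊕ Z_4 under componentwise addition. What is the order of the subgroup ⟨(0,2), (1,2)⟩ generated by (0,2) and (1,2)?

8

|⟨(0,2)⟩| = 2 and |⟨(1,2)⟩| = 4, so |H| is a multiple of lcm(2, 4) = 4 and divides |G| = 16.
Closing under the operation: H = {(0,0), (0,2), (1,0), (1,2), (2,0), (2,2), (3,0), (3,2)}, so |H| = 8.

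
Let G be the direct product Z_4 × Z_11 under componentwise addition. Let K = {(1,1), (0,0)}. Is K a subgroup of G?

(1,1) ∈ K but its inverse (3,10) ∉ K, so K is not a subgroup.

No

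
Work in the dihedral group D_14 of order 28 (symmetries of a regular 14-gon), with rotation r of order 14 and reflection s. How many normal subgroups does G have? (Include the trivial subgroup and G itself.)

7

G has 28 subgroups. Checking conjugation-invariance by order — order 1: 1/1 normal; order 2: 1/15 normal; order 4: 0/7 normal; order 7: 1/1 normal; order 14: 3/3 normal; order 28: 1/1 normal.
Total normal subgroups: 7.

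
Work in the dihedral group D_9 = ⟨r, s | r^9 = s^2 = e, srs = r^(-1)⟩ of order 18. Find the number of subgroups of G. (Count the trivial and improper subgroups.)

16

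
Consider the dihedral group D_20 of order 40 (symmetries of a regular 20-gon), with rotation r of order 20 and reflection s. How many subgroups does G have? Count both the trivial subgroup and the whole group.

48

|G| = 40, so by Lagrange every subgroup order divides 40. Divisors: 1, 2, 4, 5, 8, 10, 20, 40.
Subgroups by order — order 1: 1; order 2: 21; order 4: 11; order 5: 1; order 8: 5; order 10: 5; order 20: 3; order 40: 1.
Total: 1 + 21 + 11 + 1 + 5 + 5 + 3 + 1 = 48.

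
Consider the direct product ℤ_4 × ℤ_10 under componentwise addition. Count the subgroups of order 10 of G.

3

|G| = 40 and 10 | 40, so subgroups of order 10 are possible by Lagrange.
The subgroups of order 10 are: {(0,0), (0,1), (0,2), (0,3), (0,4), (0,5), (0,6), (0,7), (0,8), (0,9)}; {(0,0), (0,2), (0,4), (0,6), (0,8), (2,0), (2,2), (2,4), (2,6), (2,8)}; {(0,0), (0,2), (0,4), (0,6), (0,8), (2,1), (2,3), (2,5), (2,7), (2,9)}.
So G has 3 subgroups of order 10.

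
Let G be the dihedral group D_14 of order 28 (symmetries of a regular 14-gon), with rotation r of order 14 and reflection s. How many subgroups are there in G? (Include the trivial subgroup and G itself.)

|G| = 28, so by Lagrange every subgroup order divides 28. Divisors: 1, 2, 4, 7, 14, 28.
Subgroups by order — order 1: 1; order 2: 15; order 4: 7; order 7: 1; order 14: 3; order 28: 1.
Total: 1 + 15 + 7 + 1 + 3 + 1 = 28.

28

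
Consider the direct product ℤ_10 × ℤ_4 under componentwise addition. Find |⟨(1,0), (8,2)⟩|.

20

|⟨(1,0)⟩| = 10 and |⟨(8,2)⟩| = 10, so |H| is a multiple of lcm(10, 10) = 10 and divides |G| = 40.
Closing under the operation: H = {(0,0), (0,2), (1,0), (1,2), (2,0), (2,2), (3,0), (3,2), (4,0), (4,2), (5,0), (5,2), (6,0), (6,2), (7,0), (7,2), (8,0), (8,2), (9,0), (9,2)}, so |H| = 20.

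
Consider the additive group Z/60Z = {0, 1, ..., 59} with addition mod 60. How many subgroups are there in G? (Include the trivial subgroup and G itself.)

12

Subgroups of the cyclic group Z/60Z correspond bijectively to divisors of 60.
Divisors of 60: 1, 2, 3, 4, 5, 6, 10, 12, 15, 20, 30, 60.
So Z/60Z has 12 subgroups.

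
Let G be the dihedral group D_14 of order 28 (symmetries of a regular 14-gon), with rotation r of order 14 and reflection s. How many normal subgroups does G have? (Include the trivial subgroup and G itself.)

G has 28 subgroups. Checking conjugation-invariance by order — order 1: 1/1 normal; order 2: 1/15 normal; order 4: 0/7 normal; order 7: 1/1 normal; order 14: 3/3 normal; order 28: 1/1 normal.
Total normal subgroups: 7.

7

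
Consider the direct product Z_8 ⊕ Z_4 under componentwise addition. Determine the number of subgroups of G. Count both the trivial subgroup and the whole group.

22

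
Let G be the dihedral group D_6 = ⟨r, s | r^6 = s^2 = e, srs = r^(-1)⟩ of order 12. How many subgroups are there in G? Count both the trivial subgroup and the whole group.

|G| = 12, so by Lagrange every subgroup order divides 12. Divisors: 1, 2, 3, 4, 6, 12.
Subgroups by order — order 1: 1; order 2: 7; order 3: 1; order 4: 3; order 6: 3; order 12: 1.
Total: 1 + 7 + 1 + 3 + 3 + 1 = 16.

16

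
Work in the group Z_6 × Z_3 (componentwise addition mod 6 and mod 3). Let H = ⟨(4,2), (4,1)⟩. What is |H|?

9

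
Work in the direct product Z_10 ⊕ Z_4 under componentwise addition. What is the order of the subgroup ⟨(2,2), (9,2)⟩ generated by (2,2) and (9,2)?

|⟨(2,2)⟩| = 10 and |⟨(9,2)⟩| = 10, so |H| is a multiple of lcm(10, 10) = 10 and divides |G| = 40.
Closing under the operation: H = {(0,0), (0,2), (1,0), (1,2), (2,0), (2,2), (3,0), (3,2), (4,0), (4,2), (5,0), (5,2), (6,0), (6,2), (7,0), (7,2), (8,0), (8,2), (9,0), (9,2)}, so |H| = 20.

20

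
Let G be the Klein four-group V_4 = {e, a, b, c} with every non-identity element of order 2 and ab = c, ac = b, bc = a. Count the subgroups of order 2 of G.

3

|G| = 4 and 2 | 4, so subgroups of order 2 are possible by Lagrange.
The subgroups of order 2 are: {e, a}; {e, b}; {e, c}.
So G has 3 subgroups of order 2.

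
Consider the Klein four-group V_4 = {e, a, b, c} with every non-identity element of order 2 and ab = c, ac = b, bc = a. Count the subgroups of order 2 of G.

|G| = 4 and 2 | 4, so subgroups of order 2 are possible by Lagrange.
The subgroups of order 2 are: {e, a}; {e, b}; {e, c}.
So G has 3 subgroups of order 2.

3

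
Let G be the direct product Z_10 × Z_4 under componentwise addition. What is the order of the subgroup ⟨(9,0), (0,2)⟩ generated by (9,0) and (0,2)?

20

|⟨(9,0)⟩| = 10 and |⟨(0,2)⟩| = 2, so |H| is a multiple of lcm(10, 2) = 10 and divides |G| = 40.
Closing under the operation: H = {(0,0), (0,2), (1,0), (1,2), (2,0), (2,2), (3,0), (3,2), (4,0), (4,2), (5,0), (5,2), (6,0), (6,2), (7,0), (7,2), (8,0), (8,2), (9,0), (9,2)}, so |H| = 20.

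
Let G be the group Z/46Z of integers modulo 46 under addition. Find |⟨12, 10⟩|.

23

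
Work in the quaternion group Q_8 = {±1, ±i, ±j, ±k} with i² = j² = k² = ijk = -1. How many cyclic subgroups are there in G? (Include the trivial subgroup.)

A cyclic subgroup of order d is generated by each of its φ(d) elements of order d, so the cyclic subgroups of order d number (#elements of order d)/φ(d).
Cyclic subgroups by order — order 1: 1; order 2: 1; order 4: 3.
Total: 5.

5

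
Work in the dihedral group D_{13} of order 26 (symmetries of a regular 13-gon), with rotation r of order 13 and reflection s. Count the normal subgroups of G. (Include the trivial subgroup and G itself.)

3

G has 16 subgroups. Checking conjugation-invariance by order — order 1: 1/1 normal; order 2: 0/13 normal; order 13: 1/1 normal; order 26: 1/1 normal.
Total normal subgroups: 3.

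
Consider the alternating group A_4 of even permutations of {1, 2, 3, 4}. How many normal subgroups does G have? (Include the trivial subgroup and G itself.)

G has 10 subgroups. Checking conjugation-invariance by order — order 1: 1/1 normal; order 2: 0/3 normal; order 3: 0/4 normal; order 4: 1/1 normal; order 12: 1/1 normal.
Total normal subgroups: 3.

3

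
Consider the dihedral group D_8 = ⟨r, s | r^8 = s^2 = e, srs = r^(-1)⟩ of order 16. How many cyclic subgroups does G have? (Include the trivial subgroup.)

12

Group the elements of G by the cyclic subgroup they generate; each cyclic subgroup of order d accounts for φ(d) elements.
Cyclic subgroups by order — order 1: 1; order 2: 9; order 4: 1; order 8: 1.
Total: 12.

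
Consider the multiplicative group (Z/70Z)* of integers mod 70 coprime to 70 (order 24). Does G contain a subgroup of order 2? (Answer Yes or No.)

2 | 24. A subgroup of order 2 is {1, 29}.

Yes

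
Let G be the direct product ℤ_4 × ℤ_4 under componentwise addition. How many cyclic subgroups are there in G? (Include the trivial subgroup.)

10

Each element a generates a cyclic subgroup ⟨a⟩; distinct elements may generate the same one (a cyclic group of order d has φ(d) generators).
Cyclic subgroups by order — order 1: 1; order 2: 3; order 4: 6.
Total: 10.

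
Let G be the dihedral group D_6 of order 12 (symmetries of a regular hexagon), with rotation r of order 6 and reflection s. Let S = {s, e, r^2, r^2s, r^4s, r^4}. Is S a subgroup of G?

Yes

|S| = 6 divides |G| = 12, consistent with Lagrange.
S contains the identity, every element's inverse is in S, and S is closed under ·: it is a subgroup.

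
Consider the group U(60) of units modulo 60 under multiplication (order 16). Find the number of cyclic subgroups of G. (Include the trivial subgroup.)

Group the elements of G by the cyclic subgroup they generate; each cyclic subgroup of order d accounts for φ(d) elements.
Cyclic subgroups by order — order 1: 1; order 2: 7; order 4: 4.
Total: 12.

12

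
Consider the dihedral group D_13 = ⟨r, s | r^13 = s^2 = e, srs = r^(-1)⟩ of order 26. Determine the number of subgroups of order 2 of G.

|G| = 26 and 2 | 26, so subgroups of order 2 are possible by Lagrange.
The subgroups of order 2 are: {e, r^10s}; {e, r^11s}; {e, r^12s}; {e, r^2s}; … (13 in all).
So G has 13 subgroups of order 2.

13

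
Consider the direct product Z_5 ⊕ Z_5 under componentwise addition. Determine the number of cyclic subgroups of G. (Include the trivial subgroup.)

7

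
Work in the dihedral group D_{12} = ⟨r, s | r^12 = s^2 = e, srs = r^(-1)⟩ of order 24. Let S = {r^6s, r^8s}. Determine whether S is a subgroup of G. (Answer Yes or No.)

The identity e ∉ S, so S is not a subgroup.

No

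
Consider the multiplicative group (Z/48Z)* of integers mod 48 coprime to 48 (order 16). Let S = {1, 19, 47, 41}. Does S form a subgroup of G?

19 ∈ S but its inverse 43 ∉ S, so S is not a subgroup.

No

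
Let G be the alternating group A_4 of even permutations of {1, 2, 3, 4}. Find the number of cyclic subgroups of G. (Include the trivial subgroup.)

8

Group the elements of G by the cyclic subgroup they generate; each cyclic subgroup of order d accounts for φ(d) elements.
Cyclic subgroups by order — order 1: 1; order 2: 3; order 3: 4.
Total: 8.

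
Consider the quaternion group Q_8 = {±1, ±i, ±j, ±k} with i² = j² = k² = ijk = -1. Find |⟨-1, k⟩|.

4

|⟨-1⟩| = 2 and |⟨k⟩| = 4, so |H| is a multiple of lcm(2, 4) = 4 and divides |G| = 8.
Closing under the operation: H = {1, -1, k, -k}, so |H| = 4.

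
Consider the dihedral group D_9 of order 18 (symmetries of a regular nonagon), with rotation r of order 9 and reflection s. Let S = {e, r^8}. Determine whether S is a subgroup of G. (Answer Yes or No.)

r^8 ∈ S but its inverse r ∉ S, so S is not a subgroup.

No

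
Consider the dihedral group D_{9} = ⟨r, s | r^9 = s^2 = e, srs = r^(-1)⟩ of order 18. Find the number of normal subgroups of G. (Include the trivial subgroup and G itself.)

G has 16 subgroups. Checking conjugation-invariance by order — order 1: 1/1 normal; order 2: 0/9 normal; order 3: 1/1 normal; order 6: 0/3 normal; order 9: 1/1 normal; order 18: 1/1 normal.
Total normal subgroups: 4.

4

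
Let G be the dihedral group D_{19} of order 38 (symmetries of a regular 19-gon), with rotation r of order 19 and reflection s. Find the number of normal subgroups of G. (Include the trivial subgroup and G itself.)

3

G has 22 subgroups. Checking conjugation-invariance by order — order 1: 1/1 normal; order 2: 0/19 normal; order 19: 1/1 normal; order 38: 1/1 normal.
Total normal subgroups: 3.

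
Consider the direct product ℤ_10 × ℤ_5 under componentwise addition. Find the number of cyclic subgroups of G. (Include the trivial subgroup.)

A cyclic subgroup of order d is generated by each of its φ(d) elements of order d, so the cyclic subgroups of order d number (#elements of order d)/φ(d).
Cyclic subgroups by order — order 1: 1; order 2: 1; order 5: 6; order 10: 6.
Total: 14.

14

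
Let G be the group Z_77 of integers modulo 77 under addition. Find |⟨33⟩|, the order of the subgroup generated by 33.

In Z_77, the order of an element a is n/gcd(a, n).
gcd(33, 77) = 11, so |⟨33⟩| = 77/11 = 7.

7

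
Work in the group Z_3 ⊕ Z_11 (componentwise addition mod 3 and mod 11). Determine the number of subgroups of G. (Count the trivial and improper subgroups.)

4

|G| = 33, so by Lagrange every subgroup order divides 33. Divisors: 1, 3, 11, 33.
Subgroups by order — order 1: 1; order 3: 1; order 11: 1; order 33: 1.
Total: 1 + 1 + 1 + 1 = 4.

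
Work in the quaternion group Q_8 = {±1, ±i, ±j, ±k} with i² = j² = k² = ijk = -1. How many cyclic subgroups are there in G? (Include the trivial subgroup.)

5

Group the elements of G by the cyclic subgroup they generate; each cyclic subgroup of order d accounts for φ(d) elements.
Cyclic subgroups by order — order 1: 1; order 2: 1; order 4: 3.
Total: 5.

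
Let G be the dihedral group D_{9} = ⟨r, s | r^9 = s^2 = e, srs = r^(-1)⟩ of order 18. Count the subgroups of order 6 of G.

3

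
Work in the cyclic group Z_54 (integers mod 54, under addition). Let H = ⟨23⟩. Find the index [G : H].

1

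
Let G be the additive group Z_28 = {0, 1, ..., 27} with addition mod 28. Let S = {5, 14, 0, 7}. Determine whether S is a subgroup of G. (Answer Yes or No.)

5 ∈ S but its inverse 23 ∉ S, so S is not a subgroup.

No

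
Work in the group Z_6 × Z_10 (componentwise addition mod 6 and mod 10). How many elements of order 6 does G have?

6

An element (a,b) has order lcm(ord(a), ord(b)); count pairs with lcm equal to 6.
Enumerating gives 6 such elements.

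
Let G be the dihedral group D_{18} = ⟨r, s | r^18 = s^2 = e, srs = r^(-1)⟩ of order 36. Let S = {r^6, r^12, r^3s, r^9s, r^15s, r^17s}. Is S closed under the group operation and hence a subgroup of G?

The identity e ∉ S, so S is not a subgroup.

No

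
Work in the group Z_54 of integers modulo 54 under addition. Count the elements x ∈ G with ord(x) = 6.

2

In a cyclic group of order 54, the number of elements of order d (for d | 54) is φ(d).
φ(6) = 2.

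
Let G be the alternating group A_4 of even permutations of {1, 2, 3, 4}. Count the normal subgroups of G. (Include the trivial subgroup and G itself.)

3

G has 10 subgroups. Checking conjugation-invariance by order — order 1: 1/1 normal; order 2: 0/3 normal; order 3: 0/4 normal; order 4: 1/1 normal; order 12: 1/1 normal.
Total normal subgroups: 3.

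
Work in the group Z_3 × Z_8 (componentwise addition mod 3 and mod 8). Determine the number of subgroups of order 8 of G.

|G| = 24 and 8 | 24, so subgroups of order 8 are possible by Lagrange.
The subgroups of order 8 are: {(0,0), (0,1), (0,2), (0,3), (0,4), (0,5), (0,6), (0,7)}.
So G has 1 subgroup of order 8.

1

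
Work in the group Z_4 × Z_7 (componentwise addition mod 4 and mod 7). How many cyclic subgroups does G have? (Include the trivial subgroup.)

6

Each element a generates a cyclic subgroup ⟨a⟩; distinct elements may generate the same one (a cyclic group of order d has φ(d) generators).
Cyclic subgroups by order — order 1: 1; order 2: 1; order 4: 1; order 7: 1; order 14: 1; order 28: 1.
Total: 6.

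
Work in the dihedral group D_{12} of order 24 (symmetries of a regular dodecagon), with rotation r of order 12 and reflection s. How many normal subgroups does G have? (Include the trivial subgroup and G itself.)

G has 34 subgroups. Checking conjugation-invariance by order — order 1: 1/1 normal; order 2: 1/13 normal; order 3: 1/1 normal; order 4: 1/7 normal; order 6: 1/5 normal; order 8: 0/3 normal; order 12: 3/3 normal; order 24: 1/1 normal.
Total normal subgroups: 9.

9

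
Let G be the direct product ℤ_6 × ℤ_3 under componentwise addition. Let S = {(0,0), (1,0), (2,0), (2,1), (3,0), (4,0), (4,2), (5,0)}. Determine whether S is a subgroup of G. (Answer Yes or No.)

|S| = 8 does not divide |G| = 18, so by Lagrange S is not a subgroup.

No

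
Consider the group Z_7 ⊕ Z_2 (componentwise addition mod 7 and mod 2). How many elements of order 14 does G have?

An element (a,b) has order lcm(ord(a), ord(b)); count pairs with lcm equal to 14.
Enumerating gives 6 such elements.

6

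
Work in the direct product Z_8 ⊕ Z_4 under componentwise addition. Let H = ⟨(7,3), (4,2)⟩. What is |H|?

|⟨(7,3)⟩| = 8 and |⟨(4,2)⟩| = 2, so |H| is a multiple of lcm(8, 2) = 8 and divides |G| = 32.
Closing under the operation: H = {(0,0), (0,2), (1,1), (1,3), (2,0), (2,2), (3,1), (3,3), (4,0), (4,2), (5,1), (5,3), (6,0), (6,2), (7,1), (7,3)}, so |H| = 16.

16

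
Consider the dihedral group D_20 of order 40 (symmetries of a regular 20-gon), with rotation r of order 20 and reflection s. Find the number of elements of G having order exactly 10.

The elements of order 10 are: r^2, r^6, r^14, r^18.
That's 4.

4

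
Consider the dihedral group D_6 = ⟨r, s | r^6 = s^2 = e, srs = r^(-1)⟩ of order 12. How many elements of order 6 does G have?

The elements of order 6 are: r, r^5.
That's 2.

2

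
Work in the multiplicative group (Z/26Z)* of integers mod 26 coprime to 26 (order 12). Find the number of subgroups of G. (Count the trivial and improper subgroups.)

|G| = 12, so by Lagrange every subgroup order divides 12. Divisors: 1, 2, 3, 4, 6, 12.
Subgroups by order — order 1: 1; order 2: 1; order 3: 1; order 4: 1; order 6: 1; order 12: 1.
Total: 1 + 1 + 1 + 1 + 1 + 1 = 6.

6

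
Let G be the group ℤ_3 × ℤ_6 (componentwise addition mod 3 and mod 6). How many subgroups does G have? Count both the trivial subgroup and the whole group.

|G| = 18, so by Lagrange every subgroup order divides 18. Divisors: 1, 2, 3, 6, 9, 18.
Subgroups by order — order 1: 1; order 2: 1; order 3: 4; order 6: 4; order 9: 1; order 18: 1.
Total: 1 + 1 + 4 + 4 + 1 + 1 = 12.

12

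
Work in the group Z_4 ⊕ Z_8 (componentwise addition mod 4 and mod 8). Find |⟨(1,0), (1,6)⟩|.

16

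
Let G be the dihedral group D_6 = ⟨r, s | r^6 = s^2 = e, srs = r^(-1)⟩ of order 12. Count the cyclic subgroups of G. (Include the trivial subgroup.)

10

Group the elements of G by the cyclic subgroup they generate; each cyclic subgroup of order d accounts for φ(d) elements.
Cyclic subgroups by order — order 1: 1; order 2: 7; order 3: 1; order 6: 1.
Total: 10.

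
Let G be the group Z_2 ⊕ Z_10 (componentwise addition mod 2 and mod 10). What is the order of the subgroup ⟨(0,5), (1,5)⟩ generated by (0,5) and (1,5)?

4

|⟨(0,5)⟩| = 2 and |⟨(1,5)⟩| = 2, so |H| is a multiple of lcm(2, 2) = 2 and divides |G| = 20.
Closing under the operation: H = {(0,0), (0,5), (1,0), (1,5)}, so |H| = 4.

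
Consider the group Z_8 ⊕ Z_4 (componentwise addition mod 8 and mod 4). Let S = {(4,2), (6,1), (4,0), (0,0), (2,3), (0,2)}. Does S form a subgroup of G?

No

|S| = 6 does not divide |G| = 32, so by Lagrange S is not a subgroup.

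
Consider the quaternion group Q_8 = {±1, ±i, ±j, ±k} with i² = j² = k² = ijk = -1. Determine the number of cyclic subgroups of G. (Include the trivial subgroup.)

5

Each element a generates a cyclic subgroup ⟨a⟩; distinct elements may generate the same one (a cyclic group of order d has φ(d) generators).
Cyclic subgroups by order — order 1: 1; order 2: 1; order 4: 3.
Total: 5.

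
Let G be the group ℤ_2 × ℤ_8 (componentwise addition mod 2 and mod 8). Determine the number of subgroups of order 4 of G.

3

|G| = 16 and 4 | 16, so subgroups of order 4 are possible by Lagrange.
The subgroups of order 4 are: {(0,0), (0,2), (0,4), (0,6)}; {(0,0), (0,4), (1,0), (1,4)}; {(0,0), (0,4), (1,2), (1,6)}.
So G has 3 subgroups of order 4.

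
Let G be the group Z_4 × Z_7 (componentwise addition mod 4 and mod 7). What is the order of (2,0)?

2

The order of (2,0) in Z_4 × Z_7 is lcm(ord(2) in Z_4, ord(0) in Z_7).
ord(2) = 2 and ord(0) = 1, so |⟨(2,0)⟩| = lcm(2, 1) = 2.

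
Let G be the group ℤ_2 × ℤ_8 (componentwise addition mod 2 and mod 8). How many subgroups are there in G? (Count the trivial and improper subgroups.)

11

|G| = 16, so by Lagrange every subgroup order divides 16. Divisors: 1, 2, 4, 8, 16.
Subgroups by order — order 1: 1; order 2: 3; order 4: 3; order 8: 3; order 16: 1.
Total: 1 + 3 + 3 + 3 + 1 = 11.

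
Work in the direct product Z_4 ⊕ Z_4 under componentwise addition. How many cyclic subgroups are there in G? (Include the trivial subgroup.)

10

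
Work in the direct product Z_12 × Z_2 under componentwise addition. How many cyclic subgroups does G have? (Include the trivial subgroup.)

12

Group the elements of G by the cyclic subgroup they generate; each cyclic subgroup of order d accounts for φ(d) elements.
Cyclic subgroups by order — order 1: 1; order 2: 3; order 3: 1; order 4: 2; order 6: 3; order 12: 2.
Total: 12.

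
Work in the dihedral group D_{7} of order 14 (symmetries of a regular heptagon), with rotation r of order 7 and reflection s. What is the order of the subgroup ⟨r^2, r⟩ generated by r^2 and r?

7

|⟨r^2⟩| = 7 and |⟨r⟩| = 7, so |H| is a multiple of lcm(7, 7) = 7 and divides |G| = 14.
Closing under the operation: H = {e, r, r^2, r^3, r^4, r^5, r^6}, so |H| = 7.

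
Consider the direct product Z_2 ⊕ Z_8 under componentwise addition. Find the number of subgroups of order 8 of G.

|G| = 16 and 8 | 16, so subgroups of order 8 are possible by Lagrange.
The subgroups of order 8 are: {(0,0), (0,1), (0,2), (0,3), (0,4), (0,5), (0,6), (0,7)}; {(0,0), (0,2), (0,4), (0,6), (1,0), (1,2), (1,4), (1,6)}; {(0,0), (0,2), (0,4), (0,6), (1,1), (1,3), (1,5), (1,7)}.
So G has 3 subgroups of order 8.

3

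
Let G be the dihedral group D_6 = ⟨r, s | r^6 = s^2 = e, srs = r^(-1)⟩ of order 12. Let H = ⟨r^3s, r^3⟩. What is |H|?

4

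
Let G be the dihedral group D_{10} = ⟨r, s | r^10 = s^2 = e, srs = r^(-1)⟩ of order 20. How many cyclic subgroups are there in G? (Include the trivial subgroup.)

14

Group the elements of G by the cyclic subgroup they generate; each cyclic subgroup of order d accounts for φ(d) elements.
Cyclic subgroups by order — order 1: 1; order 2: 11; order 5: 1; order 10: 1.
Total: 14.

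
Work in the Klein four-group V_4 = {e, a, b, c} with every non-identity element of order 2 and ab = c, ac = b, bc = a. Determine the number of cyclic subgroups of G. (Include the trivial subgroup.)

4

Each element a generates a cyclic subgroup ⟨a⟩; distinct elements may generate the same one (a cyclic group of order d has φ(d) generators).
Cyclic subgroups by order — order 1: 1; order 2: 3.
Total: 4.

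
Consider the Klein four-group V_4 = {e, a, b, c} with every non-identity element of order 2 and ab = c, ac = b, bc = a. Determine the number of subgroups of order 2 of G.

|G| = 4 and 2 | 4, so subgroups of order 2 are possible by Lagrange.
The subgroups of order 2 are: {e, a}; {e, b}; {e, c}.
So G has 3 subgroups of order 2.

3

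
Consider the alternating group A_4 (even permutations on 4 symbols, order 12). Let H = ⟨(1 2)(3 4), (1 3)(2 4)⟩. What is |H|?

4

|⟨(1 2)(3 4)⟩| = 2 and |⟨(1 3)(2 4)⟩| = 2, so |H| is a multiple of lcm(2, 2) = 2 and divides |G| = 12.
Closing under the operation: H = {e, (1 2)(3 4), (1 3)(2 4), (1 4)(2 3)}, so |H| = 4.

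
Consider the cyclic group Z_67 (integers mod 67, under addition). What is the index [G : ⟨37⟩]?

1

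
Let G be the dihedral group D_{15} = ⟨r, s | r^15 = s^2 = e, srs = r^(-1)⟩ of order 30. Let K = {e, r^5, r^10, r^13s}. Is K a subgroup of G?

|K| = 4 does not divide |G| = 30, so by Lagrange K is not a subgroup.

No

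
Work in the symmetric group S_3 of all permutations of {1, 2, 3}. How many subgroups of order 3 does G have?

1

|G| = 6 and 3 | 6, so subgroups of order 3 are possible by Lagrange.
The subgroups of order 3 are: {e, (1 2 3), (1 3 2)}.
So G has 1 subgroup of order 3.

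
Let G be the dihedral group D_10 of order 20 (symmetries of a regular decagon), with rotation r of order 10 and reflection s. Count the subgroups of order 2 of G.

11

|G| = 20 and 2 | 20, so subgroups of order 2 are possible by Lagrange.
The subgroups of order 2 are: {e, r^2s}; {e, r^3s}; {e, r^4s}; {e, r^5}; … (11 in all).
So G has 11 subgroups of order 2.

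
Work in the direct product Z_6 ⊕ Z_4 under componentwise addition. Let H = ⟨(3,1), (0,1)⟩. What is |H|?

|⟨(3,1)⟩| = 4 and |⟨(0,1)⟩| = 4, so |H| is a multiple of lcm(4, 4) = 4 and divides |G| = 24.
Closing under the operation: H = {(0,0), (0,1), (0,2), (0,3), (3,0), (3,1), (3,2), (3,3)}, so |H| = 8.

8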